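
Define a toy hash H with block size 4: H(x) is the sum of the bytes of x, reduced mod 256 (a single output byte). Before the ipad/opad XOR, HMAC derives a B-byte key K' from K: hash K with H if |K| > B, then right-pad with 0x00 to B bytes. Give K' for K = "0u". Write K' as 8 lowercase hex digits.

Key "0u" = 30 75 is 2 bytes ≤ B = 4; zero-pad to 4 bytes: K' = 30 75 00 00.

30750000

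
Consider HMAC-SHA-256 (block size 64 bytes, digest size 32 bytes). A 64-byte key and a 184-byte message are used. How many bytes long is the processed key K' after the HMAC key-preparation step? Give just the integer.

64

Key is 64 ≤ 64 bytes, zero-padded: |K'| = 64.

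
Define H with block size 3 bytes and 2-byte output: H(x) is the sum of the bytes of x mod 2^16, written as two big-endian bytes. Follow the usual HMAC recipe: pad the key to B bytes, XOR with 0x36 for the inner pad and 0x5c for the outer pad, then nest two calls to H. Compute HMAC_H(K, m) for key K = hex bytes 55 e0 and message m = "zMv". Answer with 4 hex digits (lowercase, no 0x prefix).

01cf

Key hex bytes 55 e0 is 2 bytes ≤ B = 3; zero-pad to 3 bytes: K' = 55 e0 00.
K' ⊕ ipad = 63 d6 36.  K' ⊕ opad = 09 bc 5c.
Inner input = (K'⊕ipad) ∥ m = 63 d6 36 ∥ 7a 4d 76.
Inner hash: sum = 99+214+54+122+77+118 = 684 → 02 ac.
Outer input = (K'⊕opad) ∥ inner = 09 bc 5c ∥ 02 ac.
Outer hash (tag): sum = 9+188+92+2+172 = 463 → 01 cf.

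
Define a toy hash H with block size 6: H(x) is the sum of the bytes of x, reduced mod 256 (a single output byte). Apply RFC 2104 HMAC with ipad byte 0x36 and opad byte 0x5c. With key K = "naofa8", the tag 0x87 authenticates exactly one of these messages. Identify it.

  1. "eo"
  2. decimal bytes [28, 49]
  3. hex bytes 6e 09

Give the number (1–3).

Key "naofa8" = 6e 61 6f 66 61 38 is exactly B = 6 bytes: K' = 6e 61 6f 66 61 38.
K' ⊕ ipad = 58 57 59 50 57 0e; K' ⊕ opad = 32 3d 33 3a 3d 64.
m1: inner = H(58 57 59 50 57 0e 65 6f) = 91; tag = H(32 3d 33 3a 3d 64 91) = 0e
m2: inner = H(58 57 59 50 57 0e 1c 31) = 0a; tag = H(32 3d 33 3a 3d 64 0a) = 87 ← matches
m3: inner = H(58 57 59 50 57 0e 6e 09) = 34; tag = H(32 3d 33 3a 3d 64 34) = b1

2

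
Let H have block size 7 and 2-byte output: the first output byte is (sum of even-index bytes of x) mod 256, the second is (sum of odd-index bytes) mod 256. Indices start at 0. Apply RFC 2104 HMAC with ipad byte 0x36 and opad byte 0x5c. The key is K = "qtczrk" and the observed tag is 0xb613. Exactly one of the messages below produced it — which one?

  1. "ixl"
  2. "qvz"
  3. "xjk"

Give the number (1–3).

Key "qtczrk" = 71 74 63 7a 72 6b is 6 bytes ≤ B = 7; zero-pad to 7 bytes: K' = 71 74 63 7a 72 6b 00.
K' ⊕ ipad = 47 42 55 4c 44 5d 36; K' ⊕ opad = 2d 28 3f 26 2e 37 5c.
m1: inner = H(47 42 55 4c 44 5d 36 69 78 6c) = 8e c0; tag = H(2d 28 3f 26 2e 37 5c 8e c0) = b613 ← matches
m2: inner = H(47 42 55 4c 44 5d 36 71 76 7a) = 8c d6; tag = H(2d 28 3f 26 2e 37 5c 8c d6) = cc11
m3: inner = H(47 42 55 4c 44 5d 36 78 6a 6b) = 80 ce; tag = H(2d 28 3f 26 2e 37 5c 80 ce) = c405

1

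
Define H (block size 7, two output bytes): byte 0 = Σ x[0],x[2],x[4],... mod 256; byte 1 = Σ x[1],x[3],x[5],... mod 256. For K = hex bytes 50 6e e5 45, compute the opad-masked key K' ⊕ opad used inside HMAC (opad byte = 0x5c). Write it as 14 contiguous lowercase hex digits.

0c32b9195c5c5c

Key hex bytes 50 6e e5 45 is 4 bytes ≤ B = 7; zero-pad to 7 bytes: K' = 50 6e e5 45 00 00 00.
XOR each byte with 0x5c: 50⊕5c=0c, 6e⊕5c=32, e5⊕5c=b9, 45⊕5c=19, 00⊕5c=5c, 00⊕5c=5c, 00⊕5c=5c.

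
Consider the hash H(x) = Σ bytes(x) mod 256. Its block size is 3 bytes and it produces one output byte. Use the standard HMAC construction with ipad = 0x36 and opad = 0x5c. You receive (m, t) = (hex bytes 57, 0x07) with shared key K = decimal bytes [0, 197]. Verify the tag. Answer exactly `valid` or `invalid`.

valid

Key decimal bytes [0, 197] = 00 c5 is 2 bytes ≤ B = 3; zero-pad to 3 bytes: K' = 00 c5 00.
K' ⊕ ipad = 36 f3 36; K' ⊕ opad = 5c 99 5c.
Inner hash: sum = 54+243+54+87 = 438; mod 256 = 182 → b6.
Outer hash (recomputed tag): sum = 92+153+92+182 = 519; mod 256 = 7 → 07.
Recomputed tag = 07; claimed = 07 → match.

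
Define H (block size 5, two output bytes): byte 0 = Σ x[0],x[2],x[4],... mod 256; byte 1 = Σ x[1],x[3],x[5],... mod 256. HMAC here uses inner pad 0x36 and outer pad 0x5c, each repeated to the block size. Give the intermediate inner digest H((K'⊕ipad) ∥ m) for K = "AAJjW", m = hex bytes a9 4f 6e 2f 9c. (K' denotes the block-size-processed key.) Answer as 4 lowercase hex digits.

d286

Key "AAJjW" = 41 41 4a 6a 57 is exactly B = 5 bytes: K' = 41 41 4a 6a 57.
K' ⊕ ipad = 77 77 7c 5c 61.
Inner input = 77 77 7c 5c 61 ∥ a9 4f 6e 2f 9c.
Inner hash: even-index sum = 466 mod 256 = 210; odd-index sum = 646 mod 256 = 134 → d2 86.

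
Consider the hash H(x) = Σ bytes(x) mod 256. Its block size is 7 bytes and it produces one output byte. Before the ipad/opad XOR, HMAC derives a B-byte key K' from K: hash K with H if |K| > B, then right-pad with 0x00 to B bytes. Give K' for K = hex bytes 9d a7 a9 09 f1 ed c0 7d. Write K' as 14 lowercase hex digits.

11000000000000

|K| = 8 > B = 7, so first hash the key.
H(K): sum = 157+167+169+9+241+237+192+125 = 1297; mod 256 = 17 → 11.
Zero-pad H(K) = 11 to 7 bytes: K' = 11 00 00 00 00 00 00.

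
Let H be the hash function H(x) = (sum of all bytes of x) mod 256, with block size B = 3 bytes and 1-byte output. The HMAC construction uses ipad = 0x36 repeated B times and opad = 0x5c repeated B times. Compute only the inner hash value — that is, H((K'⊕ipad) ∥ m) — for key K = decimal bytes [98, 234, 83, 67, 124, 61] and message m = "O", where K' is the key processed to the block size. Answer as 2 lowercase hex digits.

68

Key decimal bytes [98, 234, 83, 67, 124, 61] = 62 ea 53 43 7c 3d is 6 bytes > B = 3, so hash it first: H(key) = 9b, then zero-pad to 3 bytes: K' = 9b 00 00.
K' ⊕ ipad = ad 36 36.
Inner input = ad 36 36 ∥ 4f.
Inner hash: sum = 173+54+54+79 = 360; mod 256 = 104 → 68.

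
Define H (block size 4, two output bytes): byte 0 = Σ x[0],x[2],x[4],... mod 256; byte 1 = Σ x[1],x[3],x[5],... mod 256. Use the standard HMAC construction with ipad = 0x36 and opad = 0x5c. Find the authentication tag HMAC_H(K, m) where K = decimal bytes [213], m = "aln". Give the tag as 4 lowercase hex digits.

cd90

Key decimal bytes [213] = d5 is 1 byte ≤ B = 4; zero-pad to 4 bytes: K' = d5 00 00 00.
K' ⊕ ipad = e3 36 36 36.  K' ⊕ opad = 89 5c 5c 5c.
Inner input = (K'⊕ipad) ∥ m = e3 36 36 36 ∥ 61 6c 6e.
Inner hash: even-index sum = 488 mod 256 = 232; odd-index sum = 216 mod 256 = 216 → e8 d8.
Outer input = (K'⊕opad) ∥ inner = 89 5c 5c 5c ∥ e8 d8.
Outer hash (tag): even-index sum = 461 mod 256 = 205; odd-index sum = 400 mod 256 = 144 → cd 90.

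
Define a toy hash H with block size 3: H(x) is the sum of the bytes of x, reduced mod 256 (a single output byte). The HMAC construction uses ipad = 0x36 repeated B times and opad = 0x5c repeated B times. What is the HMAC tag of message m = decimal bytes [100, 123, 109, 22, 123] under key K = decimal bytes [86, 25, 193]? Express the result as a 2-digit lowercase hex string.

Key decimal bytes [86, 25, 193] = 56 19 c1 is exactly B = 3 bytes: K' = 56 19 c1.
K' ⊕ ipad = 60 2f f7.  K' ⊕ opad = 0a 45 9d.
Inner input = (K'⊕ipad) ∥ m = 60 2f f7 ∥ 64 7b 6d 16 7b.
Inner hash: sum = 96+47+247+100+123+109+22+123 = 867; mod 256 = 99 → 63.
Outer input = (K'⊕opad) ∥ inner = 0a 45 9d ∥ 63.
Outer hash (tag): sum = 10+69+157+99 = 335; mod 256 = 79 → 4f.

4f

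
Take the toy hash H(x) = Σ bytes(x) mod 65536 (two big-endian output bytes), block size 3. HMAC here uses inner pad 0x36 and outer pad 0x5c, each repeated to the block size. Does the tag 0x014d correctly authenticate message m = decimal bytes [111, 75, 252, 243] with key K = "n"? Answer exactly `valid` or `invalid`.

invalid

Key "n" = 6e is 1 byte ≤ B = 3; zero-pad to 3 bytes: K' = 6e 00 00.
K' ⊕ ipad = 58 36 36; K' ⊕ opad = 32 5c 5c.
Inner hash: sum = 88+54+54+111+75+252+243 = 877 → 03 6d.
Outer hash (recomputed tag): sum = 50+92+92+3+109 = 346 → 01 5a.
Recomputed tag = 015a; claimed = 014d → mismatch.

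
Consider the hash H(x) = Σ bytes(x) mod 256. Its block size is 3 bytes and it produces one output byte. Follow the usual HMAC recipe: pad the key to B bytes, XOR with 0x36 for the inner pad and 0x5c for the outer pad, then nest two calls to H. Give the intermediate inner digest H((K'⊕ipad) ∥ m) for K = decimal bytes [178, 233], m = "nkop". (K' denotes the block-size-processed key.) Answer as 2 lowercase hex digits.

Key decimal bytes [178, 233] = b2 e9 is 2 bytes ≤ B = 3; zero-pad to 3 bytes: K' = b2 e9 00.
K' ⊕ ipad = 84 df 36.
Inner input = 84 df 36 ∥ 6e 6b 6f 70.
Inner hash: sum = 132+223+54+110+107+111+112 = 849; mod 256 = 81 → 51.

51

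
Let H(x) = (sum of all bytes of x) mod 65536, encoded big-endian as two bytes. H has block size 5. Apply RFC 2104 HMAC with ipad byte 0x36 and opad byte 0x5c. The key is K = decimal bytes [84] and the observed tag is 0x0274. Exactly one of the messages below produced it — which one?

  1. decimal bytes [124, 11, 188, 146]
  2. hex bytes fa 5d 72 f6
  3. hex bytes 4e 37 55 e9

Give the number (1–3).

Key decimal bytes [84] = 54 is 1 byte ≤ B = 5; zero-pad to 5 bytes: K' = 54 00 00 00 00.
K' ⊕ ipad = 62 36 36 36 36; K' ⊕ opad = 08 5c 5c 5c 5c.
m1: inner = H(62 36 36 36 36 7c 0b bc 92) = 03 0f; tag = H(08 5c 5c 5c 5c 03 0f) = 018a
m2: inner = H(62 36 36 36 36 fa 5d 72 f6) = 03 f9; tag = H(08 5c 5c 5c 5c 03 f9) = 0274 ← matches
m3: inner = H(62 36 36 36 36 4e 37 55 e9) = 02 fd; tag = H(08 5c 5c 5c 5c 02 fd) = 0277

2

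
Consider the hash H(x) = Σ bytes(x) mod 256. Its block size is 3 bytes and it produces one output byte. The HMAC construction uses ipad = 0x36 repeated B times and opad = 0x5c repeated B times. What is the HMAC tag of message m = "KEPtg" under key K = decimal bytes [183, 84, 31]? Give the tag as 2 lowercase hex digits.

Key decimal bytes [183, 84, 31] = b7 54 1f is exactly B = 3 bytes: K' = b7 54 1f.
K' ⊕ ipad = 81 62 29.  K' ⊕ opad = eb 08 43.
Inner input = (K'⊕ipad) ∥ m = 81 62 29 ∥ 4b 45 50 74 67.
Inner hash: sum = 129+98+41+75+69+80+116+103 = 711; mod 256 = 199 → c7.
Outer input = (K'⊕opad) ∥ inner = eb 08 43 ∥ c7.
Outer hash (tag): sum = 235+8+67+199 = 509; mod 256 = 253 → fd.

fd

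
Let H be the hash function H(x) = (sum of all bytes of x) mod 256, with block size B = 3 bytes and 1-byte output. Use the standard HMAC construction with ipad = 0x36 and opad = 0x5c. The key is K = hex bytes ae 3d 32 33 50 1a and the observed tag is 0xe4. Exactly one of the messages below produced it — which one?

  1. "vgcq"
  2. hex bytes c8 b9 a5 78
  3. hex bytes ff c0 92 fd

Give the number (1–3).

Key hex bytes ae 3d 32 33 50 1a is 6 bytes > B = 3, so hash it first: H(key) = ba, then zero-pad to 3 bytes: K' = ba 00 00.
K' ⊕ ipad = 8c 36 36; K' ⊕ opad = e6 5c 5c.
m1: inner = H(8c 36 36 76 67 63 71) = a9; tag = H(e6 5c 5c a9) = 47
m2: inner = H(8c 36 36 c8 b9 a5 78) = 96; tag = H(e6 5c 5c 96) = 34
m3: inner = H(8c 36 36 ff c0 92 fd) = 46; tag = H(e6 5c 5c 46) = e4 ← matches

3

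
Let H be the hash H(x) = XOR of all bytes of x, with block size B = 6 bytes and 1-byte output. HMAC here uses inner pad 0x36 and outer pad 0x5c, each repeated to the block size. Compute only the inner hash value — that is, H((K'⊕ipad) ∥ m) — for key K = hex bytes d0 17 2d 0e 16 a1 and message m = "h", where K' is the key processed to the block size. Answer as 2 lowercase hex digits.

Key hex bytes d0 17 2d 0e 16 a1 is exactly B = 6 bytes: K' = d0 17 2d 0e 16 a1.
K' ⊕ ipad = e6 21 1b 38 20 97.
Inner input = e6 21 1b 38 20 97 ∥ 68.
Inner hash: XOR e6⊕21⊕1b⊕38⊕20⊕97⊕68 = 3b.

3b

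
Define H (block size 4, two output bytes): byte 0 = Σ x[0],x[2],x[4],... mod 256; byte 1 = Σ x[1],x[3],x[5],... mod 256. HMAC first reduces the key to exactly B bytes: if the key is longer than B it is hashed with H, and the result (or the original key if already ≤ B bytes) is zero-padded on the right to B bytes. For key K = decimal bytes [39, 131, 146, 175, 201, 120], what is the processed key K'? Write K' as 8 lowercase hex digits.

|K| = 6 > B = 4, so first hash the key.
H(K): even-index sum = 386 mod 256 = 130; odd-index sum = 426 mod 256 = 170 → 82 aa.
Zero-pad H(K) = 82 aa to 4 bytes: K' = 82 aa 00 00.

82aa0000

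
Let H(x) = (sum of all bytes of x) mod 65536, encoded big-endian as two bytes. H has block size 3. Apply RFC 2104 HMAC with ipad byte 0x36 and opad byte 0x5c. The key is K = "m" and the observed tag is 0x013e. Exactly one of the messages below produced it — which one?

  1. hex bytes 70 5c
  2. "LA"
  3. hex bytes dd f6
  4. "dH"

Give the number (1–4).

Key "m" = 6d is 1 byte ≤ B = 3; zero-pad to 3 bytes: K' = 6d 00 00.
K' ⊕ ipad = 5b 36 36; K' ⊕ opad = 31 5c 5c.
m1: inner = H(5b 36 36 70 5c) = 01 93; tag = H(31 5c 5c 01 93) = 017d
m2: inner = H(5b 36 36 4c 41) = 01 54; tag = H(31 5c 5c 01 54) = 013e ← matches
m3: inner = H(5b 36 36 dd f6) = 02 9a; tag = H(31 5c 5c 02 9a) = 0185
m4: inner = H(5b 36 36 64 48) = 01 73; tag = H(31 5c 5c 01 73) = 015d

2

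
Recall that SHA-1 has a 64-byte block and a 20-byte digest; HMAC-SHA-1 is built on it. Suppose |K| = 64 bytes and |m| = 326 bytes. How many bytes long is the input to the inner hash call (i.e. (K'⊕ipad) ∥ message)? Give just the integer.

390

Key is 64 ≤ 64 bytes, zero-padded: |K'| = 64.
Inner input = (K'⊕ipad) ∥ m → 64 + 326 = 390 bytes.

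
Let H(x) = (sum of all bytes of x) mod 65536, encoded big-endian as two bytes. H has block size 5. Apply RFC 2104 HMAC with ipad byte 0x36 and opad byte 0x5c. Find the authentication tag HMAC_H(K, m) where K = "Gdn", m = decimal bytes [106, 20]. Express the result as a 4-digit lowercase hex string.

Key "Gdn" = 47 64 6e is 3 bytes ≤ B = 5; zero-pad to 5 bytes: K' = 47 64 6e 00 00.
K' ⊕ ipad = 71 52 58 36 36.  K' ⊕ opad = 1b 38 32 5c 5c.
Inner input = (K'⊕ipad) ∥ m = 71 52 58 36 36 ∥ 6a 14.
Inner hash: sum = 113+82+88+54+54+106+20 = 517 → 02 05.
Outer input = (K'⊕opad) ∥ inner = 1b 38 32 5c 5c ∥ 02 05.
Outer hash (tag): sum = 27+56+50+92+92+2+5 = 324 → 01 44.

0144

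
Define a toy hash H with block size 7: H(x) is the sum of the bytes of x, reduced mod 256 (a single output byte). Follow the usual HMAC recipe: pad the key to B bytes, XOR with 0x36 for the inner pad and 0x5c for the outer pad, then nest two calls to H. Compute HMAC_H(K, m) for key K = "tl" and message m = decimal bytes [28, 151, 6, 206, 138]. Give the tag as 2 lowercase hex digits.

Key "tl" = 74 6c is 2 bytes ≤ B = 7; zero-pad to 7 bytes: K' = 74 6c 00 00 00 00 00.
K' ⊕ ipad = 42 5a 36 36 36 36 36.  K' ⊕ opad = 28 30 5c 5c 5c 5c 5c.
Inner input = (K'⊕ipad) ∥ m = 42 5a 36 36 36 36 36 ∥ 1c 97 06 ce 8a.
Inner hash: sum = 66+90+54+54+54+54+54+28+151+6+206+138 = 955; mod 256 = 187 → bb.
Outer input = (K'⊕opad) ∥ inner = 28 30 5c 5c 5c 5c 5c ∥ bb.
Outer hash (tag): sum = 40+48+92+92+92+92+92+187 = 735; mod 256 = 223 → df.

df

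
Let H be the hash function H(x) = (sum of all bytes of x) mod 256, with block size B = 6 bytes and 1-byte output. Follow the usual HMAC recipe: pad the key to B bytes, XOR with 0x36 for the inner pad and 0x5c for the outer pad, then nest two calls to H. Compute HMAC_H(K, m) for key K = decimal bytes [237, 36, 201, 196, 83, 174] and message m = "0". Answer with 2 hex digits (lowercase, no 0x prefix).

62

Key decimal bytes [237, 36, 201, 196, 83, 174] = ed 24 c9 c4 53 ae is exactly B = 6 bytes: K' = ed 24 c9 c4 53 ae.
K' ⊕ ipad = db 12 ff f2 65 98.  K' ⊕ opad = b1 78 95 98 0f f2.
Inner input = (K'⊕ipad) ∥ m = db 12 ff f2 65 98 ∥ 30.
Inner hash: sum = 219+18+255+242+101+152+48 = 1035; mod 256 = 11 → 0b.
Outer input = (K'⊕opad) ∥ inner = b1 78 95 98 0f f2 ∥ 0b.
Outer hash (tag): sum = 177+120+149+152+15+242+11 = 866; mod 256 = 98 → 62.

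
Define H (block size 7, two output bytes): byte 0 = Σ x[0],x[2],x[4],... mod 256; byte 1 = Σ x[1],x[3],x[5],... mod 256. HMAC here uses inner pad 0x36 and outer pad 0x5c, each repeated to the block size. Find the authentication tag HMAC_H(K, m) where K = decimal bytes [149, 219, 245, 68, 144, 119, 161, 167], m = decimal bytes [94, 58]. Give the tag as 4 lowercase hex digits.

Key decimal bytes [149, 219, 245, 68, 144, 119, 161, 167] = 95 db f5 44 90 77 a1 a7 is 8 bytes > B = 7, so hash it first: H(key) = bb 3d, then zero-pad to 7 bytes: K' = bb 3d 00 00 00 00 00.
K' ⊕ ipad = 8d 0b 36 36 36 36 36.  K' ⊕ opad = e7 61 5c 5c 5c 5c 5c.
Inner input = (K'⊕ipad) ∥ m = 8d 0b 36 36 36 36 36 ∥ 5e 3a.
Inner hash: even-index sum = 361 mod 256 = 105; odd-index sum = 213 mod 256 = 213 → 69 d5.
Outer input = (K'⊕opad) ∥ inner = e7 61 5c 5c 5c 5c 5c ∥ 69 d5.
Outer hash (tag): even-index sum = 720 mod 256 = 208; odd-index sum = 386 mod 256 = 130 → d0 82.

d082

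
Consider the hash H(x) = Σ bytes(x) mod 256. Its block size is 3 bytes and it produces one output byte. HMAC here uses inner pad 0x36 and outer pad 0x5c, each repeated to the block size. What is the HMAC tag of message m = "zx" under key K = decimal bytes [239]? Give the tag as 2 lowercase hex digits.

Key decimal bytes [239] = ef is 1 byte ≤ B = 3; zero-pad to 3 bytes: K' = ef 00 00.
K' ⊕ ipad = d9 36 36.  K' ⊕ opad = b3 5c 5c.
Inner input = (K'⊕ipad) ∥ m = d9 36 36 ∥ 7a 78.
Inner hash: sum = 217+54+54+122+120 = 567; mod 256 = 55 → 37.
Outer input = (K'⊕opad) ∥ inner = b3 5c 5c ∥ 37.
Outer hash (tag): sum = 179+92+92+55 = 418; mod 256 = 162 → a2.

a2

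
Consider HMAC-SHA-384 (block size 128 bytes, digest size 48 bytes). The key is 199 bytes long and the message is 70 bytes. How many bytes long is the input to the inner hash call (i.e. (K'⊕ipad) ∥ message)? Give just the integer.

198

Key is 199 > 128 bytes, so it is hashed to 48 bytes then zero-padded to 128: |K'| = 128.
Inner input = (K'⊕ipad) ∥ m → 128 + 70 = 198 bytes.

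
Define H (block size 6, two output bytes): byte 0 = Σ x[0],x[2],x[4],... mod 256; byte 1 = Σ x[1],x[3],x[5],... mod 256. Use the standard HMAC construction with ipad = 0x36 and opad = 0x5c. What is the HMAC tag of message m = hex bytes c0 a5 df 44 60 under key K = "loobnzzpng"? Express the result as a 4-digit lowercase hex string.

979f

Key "loobnzzpng" = 6c 6f 6f 62 6e 7a 7a 70 6e 67 is 10 bytes > B = 6, so hash it first: H(key) = 31 22, then zero-pad to 6 bytes: K' = 31 22 00 00 00 00.
K' ⊕ ipad = 07 14 36 36 36 36.  K' ⊕ opad = 6d 7e 5c 5c 5c 5c.
Inner input = (K'⊕ipad) ∥ m = 07 14 36 36 36 36 ∥ c0 a5 df 44 60.
Inner hash: even-index sum = 626 mod 256 = 114; odd-index sum = 361 mod 256 = 105 → 72 69.
Outer input = (K'⊕opad) ∥ inner = 6d 7e 5c 5c 5c 5c ∥ 72 69.
Outer hash (tag): even-index sum = 407 mod 256 = 151; odd-index sum = 415 mod 256 = 159 → 97 9f.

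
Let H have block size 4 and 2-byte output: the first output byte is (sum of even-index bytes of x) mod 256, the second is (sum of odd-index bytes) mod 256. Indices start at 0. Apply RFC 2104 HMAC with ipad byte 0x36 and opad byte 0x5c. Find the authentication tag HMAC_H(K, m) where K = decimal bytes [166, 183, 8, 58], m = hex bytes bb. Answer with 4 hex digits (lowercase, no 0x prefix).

Key decimal bytes [166, 183, 8, 58] = a6 b7 08 3a is exactly B = 4 bytes: K' = a6 b7 08 3a.
K' ⊕ ipad = 90 81 3e 0c.  K' ⊕ opad = fa eb 54 66.
Inner input = (K'⊕ipad) ∥ m = 90 81 3e 0c ∥ bb.
Inner hash: even-index sum = 393 mod 256 = 137; odd-index sum = 141 mod 256 = 141 → 89 8d.
Outer input = (K'⊕opad) ∥ inner = fa eb 54 66 ∥ 89 8d.
Outer hash (tag): even-index sum = 471 mod 256 = 215; odd-index sum = 478 mod 256 = 222 → d7 de.

d7de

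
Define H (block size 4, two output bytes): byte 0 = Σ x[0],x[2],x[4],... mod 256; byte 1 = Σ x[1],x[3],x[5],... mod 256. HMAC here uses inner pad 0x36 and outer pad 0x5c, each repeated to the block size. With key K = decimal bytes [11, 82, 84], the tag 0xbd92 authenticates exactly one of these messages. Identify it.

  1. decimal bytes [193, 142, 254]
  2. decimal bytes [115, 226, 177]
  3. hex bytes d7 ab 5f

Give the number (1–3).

Key decimal bytes [11, 82, 84] = 0b 52 54 is 3 bytes ≤ B = 4; zero-pad to 4 bytes: K' = 0b 52 54 00.
K' ⊕ ipad = 3d 64 62 36; K' ⊕ opad = 57 0e 08 5c.
m1: inner = H(3d 64 62 36 c1 8e fe) = 5e 28; tag = H(57 0e 08 5c 5e 28) = bd92 ← matches
m2: inner = H(3d 64 62 36 73 e2 b1) = c3 7c; tag = H(57 0e 08 5c c3 7c) = 22e6
m3: inner = H(3d 64 62 36 d7 ab 5f) = d5 45; tag = H(57 0e 08 5c d5 45) = 34af

1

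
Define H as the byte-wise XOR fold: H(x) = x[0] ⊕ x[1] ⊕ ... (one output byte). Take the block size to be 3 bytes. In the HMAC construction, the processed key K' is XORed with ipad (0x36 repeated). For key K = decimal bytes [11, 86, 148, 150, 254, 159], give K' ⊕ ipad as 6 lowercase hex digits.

083636

Key decimal bytes [11, 86, 148, 150, 254, 159] = 0b 56 94 96 fe 9f is 6 bytes > B = 3, so hash it first: H(key) = 3e, then zero-pad to 3 bytes: K' = 3e 00 00.
XOR each byte with 0x36: 3e⊕36=08, 00⊕36=36, 00⊕36=36.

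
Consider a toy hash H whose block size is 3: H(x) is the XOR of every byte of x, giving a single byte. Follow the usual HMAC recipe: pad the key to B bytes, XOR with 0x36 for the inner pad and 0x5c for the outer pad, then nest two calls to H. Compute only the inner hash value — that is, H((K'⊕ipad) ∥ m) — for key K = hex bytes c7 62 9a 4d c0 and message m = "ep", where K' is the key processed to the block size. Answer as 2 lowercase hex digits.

Key hex bytes c7 62 9a 4d c0 is 5 bytes > B = 3, so hash it first: H(key) = b2, then zero-pad to 3 bytes: K' = b2 00 00.
K' ⊕ ipad = 84 36 36.
Inner input = 84 36 36 ∥ 65 70.
Inner hash: XOR 84⊕36⊕36⊕65⊕70 = 91.

91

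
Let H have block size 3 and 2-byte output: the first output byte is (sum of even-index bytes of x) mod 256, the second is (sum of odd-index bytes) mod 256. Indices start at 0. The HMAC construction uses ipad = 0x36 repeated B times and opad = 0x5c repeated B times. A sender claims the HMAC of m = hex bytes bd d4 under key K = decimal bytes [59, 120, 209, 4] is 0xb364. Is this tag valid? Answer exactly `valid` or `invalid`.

Key decimal bytes [59, 120, 209, 4] = 3b 78 d1 04 is 4 bytes > B = 3, so hash it first: H(key) = 0c 7c, then zero-pad to 3 bytes: K' = 0c 7c 00.
K' ⊕ ipad = 3a 4a 36; K' ⊕ opad = 50 20 5c.
Inner hash: even-index sum = 324 mod 256 = 68; odd-index sum = 263 mod 256 = 7 → 44 07.
Outer hash (recomputed tag): even-index sum = 179 mod 256 = 179; odd-index sum = 100 mod 256 = 100 → b3 64.
Recomputed tag = b364; claimed = b364 → match.

valid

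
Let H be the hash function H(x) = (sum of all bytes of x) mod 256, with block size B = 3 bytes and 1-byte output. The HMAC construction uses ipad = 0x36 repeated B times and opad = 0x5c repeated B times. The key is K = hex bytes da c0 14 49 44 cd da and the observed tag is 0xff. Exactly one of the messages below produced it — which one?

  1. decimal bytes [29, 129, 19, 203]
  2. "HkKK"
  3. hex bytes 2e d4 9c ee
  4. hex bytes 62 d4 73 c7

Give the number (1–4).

Key hex bytes da c0 14 49 44 cd da is 7 bytes > B = 3, so hash it first: H(key) = e2, then zero-pad to 3 bytes: K' = e2 00 00.
K' ⊕ ipad = d4 36 36; K' ⊕ opad = be 5c 5c.
m1: inner = H(d4 36 36 1d 81 13 cb) = bc; tag = H(be 5c 5c bc) = 32
m2: inner = H(d4 36 36 48 6b 4b 4b) = 89; tag = H(be 5c 5c 89) = ff ← matches
m3: inner = H(d4 36 36 2e d4 9c ee) = cc; tag = H(be 5c 5c cc) = 42
m4: inner = H(d4 36 36 62 d4 73 c7) = b0; tag = H(be 5c 5c b0) = 26

2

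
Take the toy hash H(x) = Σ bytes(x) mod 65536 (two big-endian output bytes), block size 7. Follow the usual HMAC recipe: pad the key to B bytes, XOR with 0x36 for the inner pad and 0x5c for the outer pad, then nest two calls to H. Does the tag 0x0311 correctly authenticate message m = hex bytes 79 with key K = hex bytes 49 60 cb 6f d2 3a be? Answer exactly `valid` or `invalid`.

valid

Key hex bytes 49 60 cb 6f d2 3a be is exactly B = 7 bytes: K' = 49 60 cb 6f d2 3a be.
K' ⊕ ipad = 7f 56 fd 59 e4 0c 88; K' ⊕ opad = 15 3c 97 33 8e 66 e2.
Inner hash: sum = 127+86+253+89+228+12+136+121 = 1052 → 04 1c.
Outer hash (recomputed tag): sum = 21+60+151+51+142+102+226+4+28 = 785 → 03 11.
Recomputed tag = 0311; claimed = 0311 → match.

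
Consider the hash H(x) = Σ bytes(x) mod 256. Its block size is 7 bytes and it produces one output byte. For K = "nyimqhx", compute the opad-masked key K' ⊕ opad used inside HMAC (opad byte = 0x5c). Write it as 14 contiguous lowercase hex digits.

322535312d3424

Key "nyimqhx" = 6e 79 69 6d 71 68 78 is exactly B = 7 bytes: K' = 6e 79 69 6d 71 68 78.
XOR each byte with 0x5c: 6e⊕5c=32, 79⊕5c=25, 69⊕5c=35, 6d⊕5c=31, 71⊕5c=2d, 68⊕5c=34, 78⊕5c=24.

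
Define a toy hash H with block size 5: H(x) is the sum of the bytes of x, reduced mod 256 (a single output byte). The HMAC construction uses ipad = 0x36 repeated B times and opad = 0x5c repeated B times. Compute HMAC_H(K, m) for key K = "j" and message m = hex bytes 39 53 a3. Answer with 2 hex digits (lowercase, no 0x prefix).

09

Key "j" = 6a is 1 byte ≤ B = 5; zero-pad to 5 bytes: K' = 6a 00 00 00 00.
K' ⊕ ipad = 5c 36 36 36 36.  K' ⊕ opad = 36 5c 5c 5c 5c.
Inner input = (K'⊕ipad) ∥ m = 5c 36 36 36 36 ∥ 39 53 a3.
Inner hash: sum = 92+54+54+54+54+57+83+163 = 611; mod 256 = 99 → 63.
Outer input = (K'⊕opad) ∥ inner = 36 5c 5c 5c 5c ∥ 63.
Outer hash (tag): sum = 54+92+92+92+92+99 = 521; mod 256 = 9 → 09.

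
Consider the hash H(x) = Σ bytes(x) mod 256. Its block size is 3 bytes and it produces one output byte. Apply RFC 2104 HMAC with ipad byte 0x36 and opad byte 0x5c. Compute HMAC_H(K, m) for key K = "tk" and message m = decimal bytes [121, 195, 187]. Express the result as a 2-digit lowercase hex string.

87

Key "tk" = 74 6b is 2 bytes ≤ B = 3; zero-pad to 3 bytes: K' = 74 6b 00.
K' ⊕ ipad = 42 5d 36.  K' ⊕ opad = 28 37 5c.
Inner input = (K'⊕ipad) ∥ m = 42 5d 36 ∥ 79 c3 bb.
Inner hash: sum = 66+93+54+121+195+187 = 716; mod 256 = 204 → cc.
Outer input = (K'⊕opad) ∥ inner = 28 37 5c ∥ cc.
Outer hash (tag): sum = 40+55+92+204 = 391; mod 256 = 135 → 87.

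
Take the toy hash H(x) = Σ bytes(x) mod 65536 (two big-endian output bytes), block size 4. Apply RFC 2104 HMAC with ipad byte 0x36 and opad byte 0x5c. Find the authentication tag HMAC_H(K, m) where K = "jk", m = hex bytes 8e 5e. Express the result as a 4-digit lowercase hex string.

0138

Key "jk" = 6a 6b is 2 bytes ≤ B = 4; zero-pad to 4 bytes: K' = 6a 6b 00 00.
K' ⊕ ipad = 5c 5d 36 36.  K' ⊕ opad = 36 37 5c 5c.
Inner input = (K'⊕ipad) ∥ m = 5c 5d 36 36 ∥ 8e 5e.
Inner hash: sum = 92+93+54+54+142+94 = 529 → 02 11.
Outer input = (K'⊕opad) ∥ inner = 36 37 5c 5c ∥ 02 11.
Outer hash (tag): sum = 54+55+92+92+2+17 = 312 → 01 38.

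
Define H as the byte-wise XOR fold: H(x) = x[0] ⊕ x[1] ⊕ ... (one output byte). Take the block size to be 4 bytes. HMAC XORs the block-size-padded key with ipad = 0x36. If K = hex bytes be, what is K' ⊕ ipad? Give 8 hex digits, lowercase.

Key hex bytes be is 1 byte ≤ B = 4; zero-pad to 4 bytes: K' = be 00 00 00.
XOR each byte with 0x36: be⊕36=88, 00⊕36=36, 00⊕36=36, 00⊕36=36.

88363636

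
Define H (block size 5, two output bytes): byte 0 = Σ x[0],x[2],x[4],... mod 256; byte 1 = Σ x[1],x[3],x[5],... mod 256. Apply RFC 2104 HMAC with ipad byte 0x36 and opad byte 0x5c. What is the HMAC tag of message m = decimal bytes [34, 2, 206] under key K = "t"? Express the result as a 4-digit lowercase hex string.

Key "t" = 74 is 1 byte ≤ B = 5; zero-pad to 5 bytes: K' = 74 00 00 00 00.
K' ⊕ ipad = 42 36 36 36 36.  K' ⊕ opad = 28 5c 5c 5c 5c.
Inner input = (K'⊕ipad) ∥ m = 42 36 36 36 36 ∥ 22 02 ce.
Inner hash: even-index sum = 176 mod 256 = 176; odd-index sum = 348 mod 256 = 92 → b0 5c.
Outer input = (K'⊕opad) ∥ inner = 28 5c 5c 5c 5c ∥ b0 5c.
Outer hash (tag): even-index sum = 316 mod 256 = 60; odd-index sum = 360 mod 256 = 104 → 3c 68.

3c68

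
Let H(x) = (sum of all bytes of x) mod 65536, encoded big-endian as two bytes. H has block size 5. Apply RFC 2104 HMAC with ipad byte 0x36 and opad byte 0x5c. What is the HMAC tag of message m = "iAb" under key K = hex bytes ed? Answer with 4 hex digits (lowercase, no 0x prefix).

02e2

Key hex bytes ed is 1 byte ≤ B = 5; zero-pad to 5 bytes: K' = ed 00 00 00 00.
K' ⊕ ipad = db 36 36 36 36.  K' ⊕ opad = b1 5c 5c 5c 5c.
Inner input = (K'⊕ipad) ∥ m = db 36 36 36 36 ∥ 69 41 62.
Inner hash: sum = 219+54+54+54+54+105+65+98 = 703 → 02 bf.
Outer input = (K'⊕opad) ∥ inner = b1 5c 5c 5c 5c ∥ 02 bf.
Outer hash (tag): sum = 177+92+92+92+92+2+191 = 738 → 02 e2.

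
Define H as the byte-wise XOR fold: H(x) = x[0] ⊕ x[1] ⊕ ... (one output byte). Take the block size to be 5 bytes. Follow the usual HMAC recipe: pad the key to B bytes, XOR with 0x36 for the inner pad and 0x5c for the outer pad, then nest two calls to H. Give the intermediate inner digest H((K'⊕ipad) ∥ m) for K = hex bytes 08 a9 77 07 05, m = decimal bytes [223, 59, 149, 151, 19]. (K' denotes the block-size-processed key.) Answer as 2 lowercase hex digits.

Key hex bytes 08 a9 77 07 05 is exactly B = 5 bytes: K' = 08 a9 77 07 05.
K' ⊕ ipad = 3e 9f 41 31 33.
Inner input = 3e 9f 41 31 33 ∥ df 3b 95 97 13.
Inner hash: XOR 3e⊕9f⊕41⊕31⊕33⊕df⊕3b⊕95⊕97⊕13 = 17.

17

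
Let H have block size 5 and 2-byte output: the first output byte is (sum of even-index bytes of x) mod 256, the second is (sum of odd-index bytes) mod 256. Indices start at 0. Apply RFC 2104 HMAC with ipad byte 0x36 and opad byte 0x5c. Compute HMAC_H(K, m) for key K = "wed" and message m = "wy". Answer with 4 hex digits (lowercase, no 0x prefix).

Key "wed" = 77 65 64 is 3 bytes ≤ B = 5; zero-pad to 5 bytes: K' = 77 65 64 00 00.
K' ⊕ ipad = 41 53 52 36 36.  K' ⊕ opad = 2b 39 38 5c 5c.
Inner input = (K'⊕ipad) ∥ m = 41 53 52 36 36 ∥ 77 79.
Inner hash: even-index sum = 322 mod 256 = 66; odd-index sum = 256 mod 256 = 0 → 42 00.
Outer input = (K'⊕opad) ∥ inner = 2b 39 38 5c 5c ∥ 42 00.
Outer hash (tag): even-index sum = 191 mod 256 = 191; odd-index sum = 215 mod 256 = 215 → bf d7.

bfd7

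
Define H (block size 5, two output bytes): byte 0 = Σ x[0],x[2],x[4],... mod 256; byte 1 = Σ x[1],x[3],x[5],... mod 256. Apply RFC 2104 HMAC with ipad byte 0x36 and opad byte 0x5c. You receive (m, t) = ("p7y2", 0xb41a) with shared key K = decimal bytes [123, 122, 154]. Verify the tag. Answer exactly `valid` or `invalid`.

valid

Key decimal bytes [123, 122, 154] = 7b 7a 9a is 3 bytes ≤ B = 5; zero-pad to 5 bytes: K' = 7b 7a 9a 00 00.
K' ⊕ ipad = 4d 4c ac 36 36; K' ⊕ opad = 27 26 c6 5c 5c.
Inner hash: even-index sum = 408 mod 256 = 152; odd-index sum = 363 mod 256 = 107 → 98 6b.
Outer hash (recomputed tag): even-index sum = 436 mod 256 = 180; odd-index sum = 282 mod 256 = 26 → b4 1a.
Recomputed tag = b41a; claimed = b41a → match.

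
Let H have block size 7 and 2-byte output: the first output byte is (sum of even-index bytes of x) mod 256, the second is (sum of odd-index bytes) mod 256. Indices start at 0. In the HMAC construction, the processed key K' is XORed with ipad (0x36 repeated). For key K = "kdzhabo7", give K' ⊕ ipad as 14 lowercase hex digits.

83533636363636

Key "kdzhabo7" = 6b 64 7a 68 61 62 6f 37 is 8 bytes > B = 7, so hash it first: H(key) = b5 65, then zero-pad to 7 bytes: K' = b5 65 00 00 00 00 00.
XOR each byte with 0x36: b5⊕36=83, 65⊕36=53, 00⊕36=36, 00⊕36=36, 00⊕36=36, 00⊕36=36, 00⊕36=36.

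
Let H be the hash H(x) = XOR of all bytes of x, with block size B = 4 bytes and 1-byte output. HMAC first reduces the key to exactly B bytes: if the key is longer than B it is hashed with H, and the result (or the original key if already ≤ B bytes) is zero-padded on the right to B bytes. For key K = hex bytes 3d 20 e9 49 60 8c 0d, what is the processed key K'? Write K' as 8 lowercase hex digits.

|K| = 7 > B = 4, so first hash the key.
H(K): XOR 3d⊕20⊕e9⊕49⊕60⊕8c⊕0d = 5c.
Zero-pad H(K) = 5c to 4 bytes: K' = 5c 00 00 00.

5c000000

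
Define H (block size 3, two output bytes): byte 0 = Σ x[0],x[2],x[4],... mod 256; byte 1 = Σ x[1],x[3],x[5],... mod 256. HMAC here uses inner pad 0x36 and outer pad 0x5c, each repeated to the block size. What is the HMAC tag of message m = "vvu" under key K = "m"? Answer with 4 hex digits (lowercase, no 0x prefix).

Key "m" = 6d is 1 byte ≤ B = 3; zero-pad to 3 bytes: K' = 6d 00 00.
K' ⊕ ipad = 5b 36 36.  K' ⊕ opad = 31 5c 5c.
Inner input = (K'⊕ipad) ∥ m = 5b 36 36 ∥ 76 76 75.
Inner hash: even-index sum = 263 mod 256 = 7; odd-index sum = 289 mod 256 = 33 → 07 21.
Outer input = (K'⊕opad) ∥ inner = 31 5c 5c ∥ 07 21.
Outer hash (tag): even-index sum = 174 mod 256 = 174; odd-index sum = 99 mod 256 = 99 → ae 63.

ae63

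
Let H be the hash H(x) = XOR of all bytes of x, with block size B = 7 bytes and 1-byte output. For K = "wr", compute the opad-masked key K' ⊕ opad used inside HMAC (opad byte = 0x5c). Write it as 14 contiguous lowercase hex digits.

Key "wr" = 77 72 is 2 bytes ≤ B = 7; zero-pad to 7 bytes: K' = 77 72 00 00 00 00 00.
XOR each byte with 0x5c: 77⊕5c=2b, 72⊕5c=2e, 00⊕5c=5c, 00⊕5c=5c, 00⊕5c=5c, 00⊕5c=5c, 00⊕5c=5c.

2b2e5c5c5c5c5c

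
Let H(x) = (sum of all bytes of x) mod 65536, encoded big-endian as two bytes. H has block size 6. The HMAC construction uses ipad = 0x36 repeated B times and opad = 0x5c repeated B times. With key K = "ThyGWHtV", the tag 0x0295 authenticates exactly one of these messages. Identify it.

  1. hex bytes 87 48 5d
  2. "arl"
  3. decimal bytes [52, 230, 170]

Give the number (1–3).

Key "ThyGWHtV" = 54 68 79 47 57 48 74 56 is 8 bytes > B = 6, so hash it first: H(key) = 02 e5, then zero-pad to 6 bytes: K' = 02 e5 00 00 00 00.
K' ⊕ ipad = 34 d3 36 36 36 36; K' ⊕ opad = 5e b9 5c 5c 5c 5c.
m1: inner = H(34 d3 36 36 36 36 87 48 5d) = 03 0b; tag = H(5e b9 5c 5c 5c 5c 03 0b) = 0295 ← matches
m2: inner = H(34 d3 36 36 36 36 61 72 6c) = 03 1e; tag = H(5e b9 5c 5c 5c 5c 03 1e) = 02a8
m3: inner = H(34 d3 36 36 36 36 34 e6 aa) = 03 a3; tag = H(5e b9 5c 5c 5c 5c 03 a3) = 032d

1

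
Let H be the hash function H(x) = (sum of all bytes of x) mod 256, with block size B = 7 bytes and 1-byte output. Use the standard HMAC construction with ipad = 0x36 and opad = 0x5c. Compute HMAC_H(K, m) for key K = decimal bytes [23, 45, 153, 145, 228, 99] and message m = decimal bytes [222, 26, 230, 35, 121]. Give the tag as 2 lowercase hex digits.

0a

Key decimal bytes [23, 45, 153, 145, 228, 99] = 17 2d 99 91 e4 63 is 6 bytes ≤ B = 7; zero-pad to 7 bytes: K' = 17 2d 99 91 e4 63 00.
K' ⊕ ipad = 21 1b af a7 d2 55 36.  K' ⊕ opad = 4b 71 c5 cd b8 3f 5c.
Inner input = (K'⊕ipad) ∥ m = 21 1b af a7 d2 55 36 ∥ de 1a e6 23 79.
Inner hash: sum = 33+27+175+167+210+85+54+222+26+230+35+121 = 1385; mod 256 = 105 → 69.
Outer input = (K'⊕opad) ∥ inner = 4b 71 c5 cd b8 3f 5c ∥ 69.
Outer hash (tag): sum = 75+113+197+205+184+63+92+105 = 1034; mod 256 = 10 → 0a.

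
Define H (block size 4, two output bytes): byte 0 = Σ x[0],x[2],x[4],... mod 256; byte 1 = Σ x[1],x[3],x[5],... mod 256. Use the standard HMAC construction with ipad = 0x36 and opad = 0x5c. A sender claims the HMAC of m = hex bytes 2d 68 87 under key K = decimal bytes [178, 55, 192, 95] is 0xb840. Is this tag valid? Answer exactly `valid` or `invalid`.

Key decimal bytes [178, 55, 192, 95] = b2 37 c0 5f is exactly B = 4 bytes: K' = b2 37 c0 5f.
K' ⊕ ipad = 84 01 f6 69; K' ⊕ opad = ee 6b 9c 03.
Inner hash: even-index sum = 558 mod 256 = 46; odd-index sum = 210 mod 256 = 210 → 2e d2.
Outer hash (recomputed tag): even-index sum = 440 mod 256 = 184; odd-index sum = 320 mod 256 = 64 → b8 40.
Recomputed tag = b840; claimed = b840 → match.

valid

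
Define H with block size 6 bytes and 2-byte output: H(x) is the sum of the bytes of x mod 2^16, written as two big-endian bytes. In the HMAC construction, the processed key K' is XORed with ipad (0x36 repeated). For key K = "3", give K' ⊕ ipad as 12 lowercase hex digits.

Key "3" = 33 is 1 byte ≤ B = 6; zero-pad to 6 bytes: K' = 33 00 00 00 00 00.
XOR each byte with 0x36: 33⊕36=05, 00⊕36=36, 00⊕36=36, 00⊕36=36, 00⊕36=36, 00⊕36=36.

053636363636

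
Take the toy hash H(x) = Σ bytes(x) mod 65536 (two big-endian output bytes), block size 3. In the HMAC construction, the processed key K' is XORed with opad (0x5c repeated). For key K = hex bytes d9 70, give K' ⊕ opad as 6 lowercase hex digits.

Key hex bytes d9 70 is 2 bytes ≤ B = 3; zero-pad to 3 bytes: K' = d9 70 00.
XOR each byte with 0x5c: d9⊕5c=85, 70⊕5c=2c, 00⊕5c=5c.

852c5c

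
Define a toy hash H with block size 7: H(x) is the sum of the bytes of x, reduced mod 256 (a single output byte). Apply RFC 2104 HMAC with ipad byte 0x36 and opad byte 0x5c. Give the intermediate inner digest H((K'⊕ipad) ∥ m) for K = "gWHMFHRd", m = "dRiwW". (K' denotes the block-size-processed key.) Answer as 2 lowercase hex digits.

d2

Key "gWHMFHRd" = 67 57 48 4d 46 48 52 64 is 8 bytes > B = 7, so hash it first: H(key) = 97, then zero-pad to 7 bytes: K' = 97 00 00 00 00 00 00.
K' ⊕ ipad = a1 36 36 36 36 36 36.
Inner input = a1 36 36 36 36 36 36 ∥ 64 52 69 77 57.
Inner hash: sum = 161+54+54+54+54+54+54+100+82+105+119+87 = 978; mod 256 = 210 → d2.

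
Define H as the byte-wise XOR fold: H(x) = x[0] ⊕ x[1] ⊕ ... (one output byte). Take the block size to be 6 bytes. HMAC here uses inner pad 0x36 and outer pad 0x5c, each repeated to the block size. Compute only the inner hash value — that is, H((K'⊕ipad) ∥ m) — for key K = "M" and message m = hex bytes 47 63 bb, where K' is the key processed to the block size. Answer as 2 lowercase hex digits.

d2

Key "M" = 4d is 1 byte ≤ B = 6; zero-pad to 6 bytes: K' = 4d 00 00 00 00 00.
K' ⊕ ipad = 7b 36 36 36 36 36.
Inner input = 7b 36 36 36 36 36 ∥ 47 63 bb.
Inner hash: XOR 7b⊕36⊕36⊕36⊕36⊕36⊕47⊕63⊕bb = d2.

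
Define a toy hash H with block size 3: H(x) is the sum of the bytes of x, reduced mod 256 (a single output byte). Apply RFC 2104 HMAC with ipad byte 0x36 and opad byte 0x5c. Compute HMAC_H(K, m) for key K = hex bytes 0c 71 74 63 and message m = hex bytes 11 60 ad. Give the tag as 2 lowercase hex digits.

Key hex bytes 0c 71 74 63 is 4 bytes > B = 3, so hash it first: H(key) = 54, then zero-pad to 3 bytes: K' = 54 00 00.
K' ⊕ ipad = 62 36 36.  K' ⊕ opad = 08 5c 5c.
Inner input = (K'⊕ipad) ∥ m = 62 36 36 ∥ 11 60 ad.
Inner hash: sum = 98+54+54+17+96+173 = 492; mod 256 = 236 → ec.
Outer input = (K'⊕opad) ∥ inner = 08 5c 5c ∥ ec.
Outer hash (tag): sum = 8+92+92+236 = 428; mod 256 = 172 → ac.

ac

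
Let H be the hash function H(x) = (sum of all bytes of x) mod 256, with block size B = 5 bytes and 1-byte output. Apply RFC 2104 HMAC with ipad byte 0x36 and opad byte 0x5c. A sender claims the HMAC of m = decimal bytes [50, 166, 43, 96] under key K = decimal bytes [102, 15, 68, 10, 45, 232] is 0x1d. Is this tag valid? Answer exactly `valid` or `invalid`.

valid

Key decimal bytes [102, 15, 68, 10, 45, 232] = 66 0f 44 0a 2d e8 is 6 bytes > B = 5, so hash it first: H(key) = d8, then zero-pad to 5 bytes: K' = d8 00 00 00 00.
K' ⊕ ipad = ee 36 36 36 36; K' ⊕ opad = 84 5c 5c 5c 5c.
Inner hash: sum = 238+54+54+54+54+50+166+43+96 = 809; mod 256 = 41 → 29.
Outer hash (recomputed tag): sum = 132+92+92+92+92+41 = 541; mod 256 = 29 → 1d.
Recomputed tag = 1d; claimed = 1d → match.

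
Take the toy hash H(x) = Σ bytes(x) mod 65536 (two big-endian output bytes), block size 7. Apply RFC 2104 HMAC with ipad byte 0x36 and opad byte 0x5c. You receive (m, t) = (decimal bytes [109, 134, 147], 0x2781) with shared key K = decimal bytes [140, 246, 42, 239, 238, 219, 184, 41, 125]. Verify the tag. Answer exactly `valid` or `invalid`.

Key decimal bytes [140, 246, 42, 239, 238, 219, 184, 41, 125] = 8c f6 2a ef ee db b8 29 7d is 9 bytes > B = 7, so hash it first: H(key) = 05 c2, then zero-pad to 7 bytes: K' = 05 c2 00 00 00 00 00.
K' ⊕ ipad = 33 f4 36 36 36 36 36; K' ⊕ opad = 59 9e 5c 5c 5c 5c 5c.
Inner hash: sum = 51+244+54+54+54+54+54+109+134+147 = 955 → 03 bb.
Outer hash (recomputed tag): sum = 89+158+92+92+92+92+92+3+187 = 897 → 03 81.
Recomputed tag = 0381; claimed = 2781 → mismatch.

invalid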